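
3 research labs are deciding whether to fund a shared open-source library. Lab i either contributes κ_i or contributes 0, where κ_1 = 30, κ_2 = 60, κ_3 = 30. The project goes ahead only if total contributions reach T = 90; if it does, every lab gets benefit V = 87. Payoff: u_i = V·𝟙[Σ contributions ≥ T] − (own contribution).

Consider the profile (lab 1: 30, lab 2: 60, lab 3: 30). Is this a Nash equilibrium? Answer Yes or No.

No

Total = 120 ≥ 90: provided.
Lab 1 (pledges 30, payoff 57): dropping to 0 → total 90, payoff 87. Profitable deviation.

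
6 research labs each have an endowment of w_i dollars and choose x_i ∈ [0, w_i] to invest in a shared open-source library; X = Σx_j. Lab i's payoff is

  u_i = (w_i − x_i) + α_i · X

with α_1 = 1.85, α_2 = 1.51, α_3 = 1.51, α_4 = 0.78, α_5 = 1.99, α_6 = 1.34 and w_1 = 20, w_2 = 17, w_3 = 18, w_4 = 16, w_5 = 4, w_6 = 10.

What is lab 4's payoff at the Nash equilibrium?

69.82

∂u_i/∂x_i = α_i − 1, so lab i contributes w_i if α_i > 1, else 0.
α_i > 1 for i ∈ {1, 2, 3, 5, 6}; NE contributions (20, 17, 18, 0, 4, 10), X = 69.
u_4 = (16 − 0) + 0.78·69 = 69.82.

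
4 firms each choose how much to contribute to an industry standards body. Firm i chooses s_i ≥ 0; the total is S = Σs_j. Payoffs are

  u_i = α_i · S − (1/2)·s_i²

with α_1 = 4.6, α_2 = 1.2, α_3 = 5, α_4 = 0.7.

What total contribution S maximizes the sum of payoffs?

46

Planner FOC: ∂(Σu_j)/∂s_i = (Σα_j) − s_i = 0, so s_i^SO = Σα_j = 11.5 for every i; S^SO = 46.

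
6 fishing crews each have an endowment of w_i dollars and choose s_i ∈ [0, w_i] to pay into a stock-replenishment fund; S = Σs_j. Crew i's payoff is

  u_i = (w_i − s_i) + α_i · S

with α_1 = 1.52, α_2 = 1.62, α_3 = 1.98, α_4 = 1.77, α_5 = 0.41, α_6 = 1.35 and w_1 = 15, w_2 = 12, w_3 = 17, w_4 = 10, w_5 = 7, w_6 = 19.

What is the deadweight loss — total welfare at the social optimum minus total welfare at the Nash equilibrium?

∂u_i/∂s_i = α_i − 1, so crew i contributes w_i if α_i > 1, else 0.
α_i > 1 for i ∈ {1, 2, 3, 4, 6}; NE contributions (15, 12, 17, 10, 0, 19), S = 73.
W^NE = Σw_i − S^NE + (Σα_i)·S^NE = 80 + 7.65·73 = 638.45.
Planner: ∂(Σu_j)/∂s_i = Σα_j − 1 = 7.65 > 0, so everyone contributes w_i; S^SO = 80, W^SO = 80 + 7.65·80 = 692.
Deadweight loss = 53.55.

53.55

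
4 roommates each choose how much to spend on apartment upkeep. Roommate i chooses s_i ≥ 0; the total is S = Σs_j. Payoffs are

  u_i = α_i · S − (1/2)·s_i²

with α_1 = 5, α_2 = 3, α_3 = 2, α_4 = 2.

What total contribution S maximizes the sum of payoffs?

48

Planner FOC: ∂(Σu_j)/∂s_i = (Σα_j) − s_i = 0, so s_i^SO = Σα_j = 12 for every i; S^SO = 48.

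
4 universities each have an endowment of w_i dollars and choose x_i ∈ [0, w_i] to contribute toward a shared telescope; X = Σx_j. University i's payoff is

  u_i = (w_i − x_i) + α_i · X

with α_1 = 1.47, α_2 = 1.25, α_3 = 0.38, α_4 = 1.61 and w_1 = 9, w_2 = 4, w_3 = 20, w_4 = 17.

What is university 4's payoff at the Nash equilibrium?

∂u_i/∂x_i = α_i − 1, so university i contributes w_i if α_i > 1, else 0.
α_i > 1 for i ∈ {1, 2, 4}; NE contributions (9, 4, 0, 17), X = 30.
u_4 = (17 − 17) + 1.61·30 = 48.3.

48.3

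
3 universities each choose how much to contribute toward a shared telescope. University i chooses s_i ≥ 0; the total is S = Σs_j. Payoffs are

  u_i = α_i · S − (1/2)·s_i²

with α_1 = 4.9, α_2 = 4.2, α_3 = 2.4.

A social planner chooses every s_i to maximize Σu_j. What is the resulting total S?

Planner FOC: ∂(Σu_j)/∂s_i = (Σα_j) − s_i = 0, so s_i^SO = Σα_j = 11.5 for every i; S^SO = 34.5.

34.5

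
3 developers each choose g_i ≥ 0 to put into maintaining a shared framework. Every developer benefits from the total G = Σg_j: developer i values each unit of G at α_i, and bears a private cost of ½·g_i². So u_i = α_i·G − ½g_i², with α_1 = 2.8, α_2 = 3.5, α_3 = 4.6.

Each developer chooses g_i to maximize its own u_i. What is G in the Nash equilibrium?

Developer i's FOC: ∂u_i/∂g_i = α_i − g_i = 0, so g_i* = α_i.
NE contributions = (2.8, 3.5, 4.6); G = 10.9.

10.9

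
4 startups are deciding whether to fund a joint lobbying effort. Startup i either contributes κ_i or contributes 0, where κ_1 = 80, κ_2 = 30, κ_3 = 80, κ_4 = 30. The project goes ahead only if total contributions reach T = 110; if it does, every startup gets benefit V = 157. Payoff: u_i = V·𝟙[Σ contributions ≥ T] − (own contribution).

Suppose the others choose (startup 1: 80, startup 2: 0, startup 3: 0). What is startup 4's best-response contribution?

Others' total = 80. Contributing 30 brings total to 110 ≥ 110: gain V − κ_4 = 127.
Best response: 30.

30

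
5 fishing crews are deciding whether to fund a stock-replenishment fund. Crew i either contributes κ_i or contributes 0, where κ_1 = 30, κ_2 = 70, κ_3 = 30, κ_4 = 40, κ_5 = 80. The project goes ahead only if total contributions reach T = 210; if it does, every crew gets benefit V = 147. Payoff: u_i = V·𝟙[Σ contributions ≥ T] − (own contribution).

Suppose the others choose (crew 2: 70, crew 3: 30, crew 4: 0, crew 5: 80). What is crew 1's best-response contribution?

30

Others' total = 180. Contributing 30 brings total to 210 ≥ 210: gain V − κ_1 = 117.
Best response: 30.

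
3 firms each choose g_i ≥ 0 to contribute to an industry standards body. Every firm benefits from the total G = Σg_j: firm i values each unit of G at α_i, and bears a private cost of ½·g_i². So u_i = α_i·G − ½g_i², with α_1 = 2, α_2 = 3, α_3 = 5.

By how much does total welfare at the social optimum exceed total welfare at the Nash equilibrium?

69

Firm i's FOC: ∂u_i/∂g_i = α_i − g_i = 0, so g_i* = α_i.
NE contributions = (2, 3, 5); G = 10.
W^NE = (Σα)·G − ½Σα_i² = 10² − ½·38 = 81.
Planner sets g_i = Σα_j = 10 for every i, so G^SO = 3·10 = 30.
W^SO = (Σα)·G^SO − ½·3·(Σα)² = (3/2)·10² = 150.
Deadweight loss = W^SO − W^NE = 69.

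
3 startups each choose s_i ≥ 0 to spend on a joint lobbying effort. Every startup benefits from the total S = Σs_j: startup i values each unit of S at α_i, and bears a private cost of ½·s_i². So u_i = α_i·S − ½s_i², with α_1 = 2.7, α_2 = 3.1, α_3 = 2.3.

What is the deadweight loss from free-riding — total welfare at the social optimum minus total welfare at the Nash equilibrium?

Startup i's FOC: ∂u_i/∂s_i = α_i − s_i = 0, so s_i* = α_i.
NE contributions = (2.7, 3.1, 2.3); S = 8.1.
W^NE = (Σα)·S − ½Σα_i² = 8.1² − ½·22.19 = 54.515.
Planner sets s_i = Σα_j = 8.1 for every i, so S^SO = 3·8.1 = 24.3.
W^SO = (Σα)·S^SO − ½·3·(Σα)² = (3/2)·8.1² = 98.415.
Deadweight loss = W^SO − W^NE = 43.9.

43.9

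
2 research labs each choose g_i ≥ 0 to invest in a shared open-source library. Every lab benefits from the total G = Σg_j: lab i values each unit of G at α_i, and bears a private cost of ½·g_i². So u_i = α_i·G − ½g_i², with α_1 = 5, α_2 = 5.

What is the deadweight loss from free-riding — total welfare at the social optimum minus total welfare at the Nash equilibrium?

25

Lab i's FOC: ∂u_i/∂g_i = α_i − g_i = 0, so g_i* = α_i.
NE contributions = (5, 5); G = 10.
W^NE = (Σα)·G − ½Σα_i² = 10² − ½·50 = 75.
Planner sets g_i = Σα_j = 10 for every i, so G^SO = 2·10 = 20.
W^SO = (Σα)·G^SO − ½·2·(Σα)² = (2/2)·10² = 100.
Deadweight loss = W^SO − W^NE = 25.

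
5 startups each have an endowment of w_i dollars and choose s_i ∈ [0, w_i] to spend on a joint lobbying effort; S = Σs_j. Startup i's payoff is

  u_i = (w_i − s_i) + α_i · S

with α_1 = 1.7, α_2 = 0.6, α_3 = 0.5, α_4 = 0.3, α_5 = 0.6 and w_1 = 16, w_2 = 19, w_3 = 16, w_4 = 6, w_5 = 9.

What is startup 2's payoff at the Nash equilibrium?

∂u_i/∂s_i = α_i − 1, so startup i contributes w_i if α_i > 1, else 0.
α_i > 1 for i ∈ {1}; NE contributions (16, 0, 0, 0, 0), S = 16.
u_2 = (19 − 0) + 0.6·16 = 28.6.

28.6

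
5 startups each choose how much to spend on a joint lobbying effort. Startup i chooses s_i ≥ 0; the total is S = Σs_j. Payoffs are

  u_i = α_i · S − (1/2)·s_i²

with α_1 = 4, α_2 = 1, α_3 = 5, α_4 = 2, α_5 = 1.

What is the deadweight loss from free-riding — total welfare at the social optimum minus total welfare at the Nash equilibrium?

277

Startup i's FOC: ∂u_i/∂s_i = α_i − s_i = 0, so s_i* = α_i.
NE contributions = (4, 1, 5, 2, 1); S = 13.
W^NE = (Σα)·S − ½Σα_i² = 13² − ½·47 = 145.5.
Planner sets s_i = Σα_j = 13 for every i, so S^SO = 5·13 = 65.
W^SO = (Σα)·S^SO − ½·5·(Σα)² = (5/2)·13² = 422.5.
Deadweight loss = W^SO − W^NE = 277.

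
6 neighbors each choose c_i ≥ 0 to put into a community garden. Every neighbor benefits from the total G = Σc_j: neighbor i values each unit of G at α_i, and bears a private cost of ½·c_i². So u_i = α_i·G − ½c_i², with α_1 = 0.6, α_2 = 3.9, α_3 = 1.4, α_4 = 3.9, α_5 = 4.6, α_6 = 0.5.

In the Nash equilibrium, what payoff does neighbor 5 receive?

Neighbor i's FOC: ∂u_i/∂c_i = α_i − c_i = 0, so c_i* = α_i.
NE contributions = (0.6, 3.9, 1.4, 3.9, 4.6, 0.5); G = 14.9.
u_5 = α_5·G − ½·(c_5)² = 4.6·14.9 − ½·4.6² = 57.96.

57.96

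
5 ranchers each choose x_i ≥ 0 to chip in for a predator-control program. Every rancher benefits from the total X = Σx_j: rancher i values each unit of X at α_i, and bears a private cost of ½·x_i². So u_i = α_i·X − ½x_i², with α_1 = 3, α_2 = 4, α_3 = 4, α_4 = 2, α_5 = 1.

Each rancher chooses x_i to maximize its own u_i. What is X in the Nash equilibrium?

Rancher i's FOC: ∂u_i/∂x_i = α_i − x_i = 0, so x_i* = α_i.
NE contributions = (3, 4, 4, 2, 1); X = 14.

14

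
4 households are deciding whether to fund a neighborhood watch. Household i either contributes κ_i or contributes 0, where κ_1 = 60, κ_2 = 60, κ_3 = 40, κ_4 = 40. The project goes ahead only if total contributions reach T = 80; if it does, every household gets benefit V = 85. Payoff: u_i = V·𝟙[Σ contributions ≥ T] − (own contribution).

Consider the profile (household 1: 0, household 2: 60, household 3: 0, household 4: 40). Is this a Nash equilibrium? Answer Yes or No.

Total = 100 ≥ 80: provided.
Household 1 (pledges 0, payoff 85): pledging 60 → total 160, payoff 25. No gain.
Household 2 (pledges 60, payoff 25): dropping to 0 → total 40, payoff 0. No gain.
Household 3 (pledges 0, payoff 85): pledging 40 → total 140, payoff 45. No gain.
Household 4 (pledges 40, payoff 45): dropping to 0 → total 60, payoff 0. No gain.

Yes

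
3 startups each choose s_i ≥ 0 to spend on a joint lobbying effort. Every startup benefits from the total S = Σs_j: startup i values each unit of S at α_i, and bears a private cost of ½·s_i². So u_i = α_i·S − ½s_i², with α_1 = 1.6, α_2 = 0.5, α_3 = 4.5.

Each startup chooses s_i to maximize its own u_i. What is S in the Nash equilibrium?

Startup i's FOC: ∂u_i/∂s_i = α_i − s_i = 0, so s_i* = α_i.
NE contributions = (1.6, 0.5, 4.5); S = 6.6.

6.6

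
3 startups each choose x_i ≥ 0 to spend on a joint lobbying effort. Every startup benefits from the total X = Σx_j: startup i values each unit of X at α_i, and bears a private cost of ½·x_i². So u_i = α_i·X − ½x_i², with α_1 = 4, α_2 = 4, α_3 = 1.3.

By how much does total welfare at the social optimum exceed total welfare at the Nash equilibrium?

Startup i's FOC: ∂u_i/∂x_i = α_i − x_i = 0, so x_i* = α_i.
NE contributions = (4, 4, 1.3); X = 9.3.
W^NE = (Σα)·X − ½Σα_i² = 9.3² − ½·33.69 = 69.645.
Planner sets x_i = Σα_j = 9.3 for every i, so X^SO = 3·9.3 = 27.9.
W^SO = (Σα)·X^SO − ½·3·(Σα)² = (3/2)·9.3² = 129.735.
Deadweight loss = W^SO − W^NE = 60.09.

60.09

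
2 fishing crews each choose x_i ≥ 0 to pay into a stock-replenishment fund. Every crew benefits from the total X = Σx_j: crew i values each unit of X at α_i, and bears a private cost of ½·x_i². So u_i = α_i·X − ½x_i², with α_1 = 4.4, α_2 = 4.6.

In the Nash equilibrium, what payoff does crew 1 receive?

Crew i's FOC: ∂u_i/∂x_i = α_i − x_i = 0, so x_i* = α_i.
NE contributions = (4.4, 4.6); X = 9.
u_1 = α_1·X − ½·(x_1)² = 4.4·9 − ½·4.4² = 29.92.

29.92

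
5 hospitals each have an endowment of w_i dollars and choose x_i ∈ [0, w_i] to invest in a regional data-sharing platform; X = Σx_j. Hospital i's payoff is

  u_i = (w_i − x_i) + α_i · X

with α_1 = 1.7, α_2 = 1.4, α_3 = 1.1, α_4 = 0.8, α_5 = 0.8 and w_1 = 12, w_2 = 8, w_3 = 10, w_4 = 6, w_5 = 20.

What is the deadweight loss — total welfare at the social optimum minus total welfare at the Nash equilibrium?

∂u_i/∂x_i = α_i − 1, so hospital i contributes w_i if α_i > 1, else 0.
α_i > 1 for i ∈ {1, 2, 3}; NE contributions (12, 8, 10, 0, 0), X = 30.
W^NE = Σw_i − X^NE + (Σα_i)·X^NE = 56 + 4.8·30 = 200.
Planner: ∂(Σu_j)/∂x_i = Σα_j − 1 = 4.8 > 0, so everyone contributes w_i; X^SO = 56, W^SO = 56 + 4.8·56 = 324.8.
Deadweight loss = 124.8.

124.8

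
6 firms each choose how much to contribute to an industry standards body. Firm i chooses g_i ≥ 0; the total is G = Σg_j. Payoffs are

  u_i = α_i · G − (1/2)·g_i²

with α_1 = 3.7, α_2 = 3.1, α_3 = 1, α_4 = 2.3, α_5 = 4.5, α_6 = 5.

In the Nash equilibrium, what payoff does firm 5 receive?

Firm i's FOC: ∂u_i/∂g_i = α_i − g_i = 0, so g_i* = α_i.
NE contributions = (3.7, 3.1, 1, 2.3, 4.5, 5); G = 19.6.
u_5 = α_5·G − ½·(g_5)² = 4.5·19.6 − ½·4.5² = 78.075.

78.075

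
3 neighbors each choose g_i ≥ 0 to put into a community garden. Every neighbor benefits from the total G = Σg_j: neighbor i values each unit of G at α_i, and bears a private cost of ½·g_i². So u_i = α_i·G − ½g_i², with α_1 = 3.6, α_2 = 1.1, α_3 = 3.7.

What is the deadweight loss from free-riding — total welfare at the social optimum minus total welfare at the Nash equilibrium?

Neighbor i's FOC: ∂u_i/∂g_i = α_i − g_i = 0, so g_i* = α_i.
NE contributions = (3.6, 1.1, 3.7); G = 8.4.
W^NE = (Σα)·G − ½Σα_i² = 8.4² − ½·27.86 = 56.63.
Planner sets g_i = Σα_j = 8.4 for every i, so G^SO = 3·8.4 = 25.2.
W^SO = (Σα)·G^SO − ½·3·(Σα)² = (3/2)·8.4² = 105.84.
Deadweight loss = W^SO − W^NE = 49.21.

49.21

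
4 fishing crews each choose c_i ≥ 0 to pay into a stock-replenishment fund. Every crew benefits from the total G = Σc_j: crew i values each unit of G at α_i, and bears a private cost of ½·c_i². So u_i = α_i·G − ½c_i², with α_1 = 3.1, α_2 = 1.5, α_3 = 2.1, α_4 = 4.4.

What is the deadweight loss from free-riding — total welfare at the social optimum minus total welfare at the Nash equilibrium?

141.025

Crew i's FOC: ∂u_i/∂c_i = α_i − c_i = 0, so c_i* = α_i.
NE contributions = (3.1, 1.5, 2.1, 4.4); G = 11.1.
W^NE = (Σα)·G − ½Σα_i² = 11.1² − ½·35.63 = 105.395.
Planner sets c_i = Σα_j = 11.1 for every i, so G^SO = 4·11.1 = 44.4.
W^SO = (Σα)·G^SO − ½·4·(Σα)² = (4/2)·11.1² = 246.42.
Deadweight loss = W^SO − W^NE = 141.025.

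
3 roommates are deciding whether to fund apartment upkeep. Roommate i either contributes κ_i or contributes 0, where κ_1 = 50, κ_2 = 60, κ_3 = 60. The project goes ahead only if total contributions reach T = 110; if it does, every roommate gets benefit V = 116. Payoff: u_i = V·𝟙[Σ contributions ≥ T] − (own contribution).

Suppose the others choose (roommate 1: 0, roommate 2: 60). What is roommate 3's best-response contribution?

Others' total = 60. Contributing 60 brings total to 120 ≥ 110: gain V − κ_3 = 56.
Best response: 60.

60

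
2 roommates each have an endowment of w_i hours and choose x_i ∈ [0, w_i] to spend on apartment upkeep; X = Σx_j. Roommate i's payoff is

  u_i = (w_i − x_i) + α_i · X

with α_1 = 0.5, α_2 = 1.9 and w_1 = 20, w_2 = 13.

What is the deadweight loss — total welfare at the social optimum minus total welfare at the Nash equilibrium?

28

∂u_i/∂x_i = α_i − 1, so roommate i contributes w_i if α_i > 1, else 0.
α_i > 1 for i ∈ {2}; NE contributions (0, 13), X = 13.
W^NE = Σw_i − X^NE + (Σα_i)·X^NE = 33 + 1.4·13 = 51.2.
Planner: ∂(Σu_j)/∂x_i = Σα_j − 1 = 1.4 > 0, so everyone contributes w_i; X^SO = 33, W^SO = 33 + 1.4·33 = 79.2.
Deadweight loss = 28.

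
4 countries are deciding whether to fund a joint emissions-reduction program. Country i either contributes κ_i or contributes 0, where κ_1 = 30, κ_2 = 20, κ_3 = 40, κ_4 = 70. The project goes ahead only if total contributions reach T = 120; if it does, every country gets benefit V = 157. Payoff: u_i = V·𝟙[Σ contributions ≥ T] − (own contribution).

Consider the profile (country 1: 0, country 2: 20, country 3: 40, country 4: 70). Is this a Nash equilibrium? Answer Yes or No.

Total = 130 ≥ 120: provided.
Country 1 (pledges 0, payoff 157): pledging 30 → total 160, payoff 127. No gain.
Country 2 (pledges 20, payoff 137): dropping to 0 → total 110, payoff 0. No gain.
Country 3 (pledges 40, payoff 117): dropping to 0 → total 90, payoff 0. No gain.
Country 4 (pledges 70, payoff 87): dropping to 0 → total 60, payoff 0. No gain.

Yes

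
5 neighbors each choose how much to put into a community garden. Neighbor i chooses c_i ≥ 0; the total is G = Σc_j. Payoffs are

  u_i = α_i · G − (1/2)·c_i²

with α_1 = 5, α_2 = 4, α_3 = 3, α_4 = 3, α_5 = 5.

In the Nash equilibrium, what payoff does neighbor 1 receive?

Neighbor i's FOC: ∂u_i/∂c_i = α_i − c_i = 0, so c_i* = α_i.
NE contributions = (5, 4, 3, 3, 5); G = 20.
u_1 = α_1·G − ½·(c_1)² = 5·20 − ½·5² = 87.5.

87.5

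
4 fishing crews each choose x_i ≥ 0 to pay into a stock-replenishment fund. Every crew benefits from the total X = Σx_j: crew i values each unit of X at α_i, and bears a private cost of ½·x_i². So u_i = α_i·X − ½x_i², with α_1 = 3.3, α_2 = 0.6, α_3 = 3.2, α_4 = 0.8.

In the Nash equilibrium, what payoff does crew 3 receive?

20.16

Crew i's FOC: ∂u_i/∂x_i = α_i − x_i = 0, so x_i* = α_i.
NE contributions = (3.3, 0.6, 3.2, 0.8); X = 7.9.
u_3 = α_3·X − ½·(x_3)² = 3.2·7.9 − ½·3.2² = 20.16.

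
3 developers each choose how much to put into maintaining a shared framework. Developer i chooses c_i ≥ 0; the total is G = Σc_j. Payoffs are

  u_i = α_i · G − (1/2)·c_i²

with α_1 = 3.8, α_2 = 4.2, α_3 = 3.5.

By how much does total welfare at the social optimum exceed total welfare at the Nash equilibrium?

Developer i's FOC: ∂u_i/∂c_i = α_i − c_i = 0, so c_i* = α_i.
NE contributions = (3.8, 4.2, 3.5); G = 11.5.
W^NE = (Σα)·G − ½Σα_i² = 11.5² − ½·44.33 = 110.085.
Planner sets c_i = Σα_j = 11.5 for every i, so G^SO = 3·11.5 = 34.5.
W^SO = (Σα)·G^SO − ½·3·(Σα)² = (3/2)·11.5² = 198.375.
Deadweight loss = W^SO − W^NE = 88.29.

88.29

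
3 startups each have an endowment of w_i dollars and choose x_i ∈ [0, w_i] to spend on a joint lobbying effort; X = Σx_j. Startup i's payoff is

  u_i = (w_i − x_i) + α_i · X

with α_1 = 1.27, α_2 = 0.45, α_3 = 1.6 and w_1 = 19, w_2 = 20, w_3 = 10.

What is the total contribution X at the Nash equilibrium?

29

∂u_i/∂x_i = α_i − 1, so startup i contributes w_i if α_i > 1, else 0.
α_i > 1 for i ∈ {1, 3}; NE contributions (19, 0, 10), X = 29.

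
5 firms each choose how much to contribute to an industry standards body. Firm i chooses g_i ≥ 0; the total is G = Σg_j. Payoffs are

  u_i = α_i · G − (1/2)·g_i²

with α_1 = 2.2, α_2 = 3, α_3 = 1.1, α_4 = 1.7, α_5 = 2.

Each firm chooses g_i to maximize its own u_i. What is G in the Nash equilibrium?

10

Firm i's FOC: ∂u_i/∂g_i = α_i − g_i = 0, so g_i* = α_i.
NE contributions = (2.2, 3, 1.1, 1.7, 2); G = 10.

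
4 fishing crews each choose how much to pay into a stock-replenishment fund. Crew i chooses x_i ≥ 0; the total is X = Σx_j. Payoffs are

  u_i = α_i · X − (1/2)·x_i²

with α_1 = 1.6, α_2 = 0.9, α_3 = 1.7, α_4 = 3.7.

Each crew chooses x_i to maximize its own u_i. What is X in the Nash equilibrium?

7.9

Crew i's FOC: ∂u_i/∂x_i = α_i − x_i = 0, so x_i* = α_i.
NE contributions = (1.6, 0.9, 1.7, 3.7); X = 7.9.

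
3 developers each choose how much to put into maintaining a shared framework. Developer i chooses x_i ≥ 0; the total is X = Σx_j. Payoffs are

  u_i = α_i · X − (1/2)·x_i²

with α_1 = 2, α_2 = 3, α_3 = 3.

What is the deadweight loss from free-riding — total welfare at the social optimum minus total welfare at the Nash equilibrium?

43

Developer i's FOC: ∂u_i/∂x_i = α_i − x_i = 0, so x_i* = α_i.
NE contributions = (2, 3, 3); X = 8.
W^NE = (Σα)·X − ½Σα_i² = 8² − ½·22 = 53.
Planner sets x_i = Σα_j = 8 for every i, so X^SO = 3·8 = 24.
W^SO = (Σα)·X^SO − ½·3·(Σα)² = (3/2)·8² = 96.
Deadweight loss = W^SO − W^NE = 43.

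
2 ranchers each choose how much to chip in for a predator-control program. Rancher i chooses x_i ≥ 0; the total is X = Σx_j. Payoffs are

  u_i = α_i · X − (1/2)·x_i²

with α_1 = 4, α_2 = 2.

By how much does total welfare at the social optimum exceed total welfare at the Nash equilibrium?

Rancher i's FOC: ∂u_i/∂x_i = α_i − x_i = 0, so x_i* = α_i.
NE contributions = (4, 2); X = 6.
W^NE = (Σα)·X − ½Σα_i² = 6² − ½·20 = 26.
Planner sets x_i = Σα_j = 6 for every i, so X^SO = 2·6 = 12.
W^SO = (Σα)·X^SO − ½·2·(Σα)² = (2/2)·6² = 36.
Deadweight loss = W^SO − W^NE = 10.

10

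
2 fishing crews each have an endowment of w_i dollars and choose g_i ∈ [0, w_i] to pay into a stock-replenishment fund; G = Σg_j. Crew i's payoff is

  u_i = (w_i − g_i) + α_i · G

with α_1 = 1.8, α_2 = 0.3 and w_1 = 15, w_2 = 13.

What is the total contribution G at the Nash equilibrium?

∂u_i/∂g_i = α_i − 1, so crew i contributes w_i if α_i > 1, else 0.
α_i > 1 for i ∈ {1}; NE contributions (15, 0), G = 15.

15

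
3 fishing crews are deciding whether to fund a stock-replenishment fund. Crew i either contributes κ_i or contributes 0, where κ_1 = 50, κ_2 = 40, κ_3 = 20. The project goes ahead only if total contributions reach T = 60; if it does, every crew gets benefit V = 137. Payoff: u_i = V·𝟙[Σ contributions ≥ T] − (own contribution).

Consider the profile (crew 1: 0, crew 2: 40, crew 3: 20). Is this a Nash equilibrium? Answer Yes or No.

Total = 60 ≥ 60: provided.
Crew 1 (pledges 0, payoff 137): pledging 50 → total 110, payoff 87. No gain.
Crew 2 (pledges 40, payoff 97): dropping to 0 → total 20, payoff 0. No gain.
Crew 3 (pledges 20, payoff 117): dropping to 0 → total 40, payoff 0. No gain.

Yes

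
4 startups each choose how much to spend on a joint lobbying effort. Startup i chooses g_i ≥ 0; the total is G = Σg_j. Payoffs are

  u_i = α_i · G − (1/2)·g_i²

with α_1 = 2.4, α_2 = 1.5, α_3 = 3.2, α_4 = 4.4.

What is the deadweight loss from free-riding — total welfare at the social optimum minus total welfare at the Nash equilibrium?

Startup i's FOC: ∂u_i/∂g_i = α_i − g_i = 0, so g_i* = α_i.
NE contributions = (2.4, 1.5, 3.2, 4.4); G = 11.5.
W^NE = (Σα)·G − ½Σα_i² = 11.5² − ½·37.61 = 113.445.
Planner sets g_i = Σα_j = 11.5 for every i, so G^SO = 4·11.5 = 46.
W^SO = (Σα)·G^SO − ½·4·(Σα)² = (4/2)·11.5² = 264.5.
Deadweight loss = W^SO − W^NE = 151.055.

151.055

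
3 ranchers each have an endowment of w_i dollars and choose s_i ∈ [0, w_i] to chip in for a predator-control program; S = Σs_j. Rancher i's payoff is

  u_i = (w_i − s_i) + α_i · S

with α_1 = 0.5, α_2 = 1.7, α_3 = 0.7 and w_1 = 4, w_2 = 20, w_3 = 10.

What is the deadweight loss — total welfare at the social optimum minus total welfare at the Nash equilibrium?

26.6

∂u_i/∂s_i = α_i − 1, so rancher i contributes w_i if α_i > 1, else 0.
α_i > 1 for i ∈ {2}; NE contributions (0, 20, 0), S = 20.
W^NE = Σw_i − S^NE + (Σα_i)·S^NE = 34 + 1.9·20 = 72.
Planner: ∂(Σu_j)/∂s_i = Σα_j − 1 = 1.9 > 0, so everyone contributes w_i; S^SO = 34, W^SO = 34 + 1.9·34 = 98.6.
Deadweight loss = 26.6.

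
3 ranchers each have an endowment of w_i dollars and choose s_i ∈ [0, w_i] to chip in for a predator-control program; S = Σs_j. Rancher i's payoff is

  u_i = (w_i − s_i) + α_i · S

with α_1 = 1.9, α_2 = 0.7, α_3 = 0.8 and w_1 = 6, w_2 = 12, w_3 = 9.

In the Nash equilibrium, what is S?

6

∂u_i/∂s_i = α_i − 1, so rancher i contributes w_i if α_i > 1, else 0.
α_i > 1 for i ∈ {1}; NE contributions (6, 0, 0), S = 6.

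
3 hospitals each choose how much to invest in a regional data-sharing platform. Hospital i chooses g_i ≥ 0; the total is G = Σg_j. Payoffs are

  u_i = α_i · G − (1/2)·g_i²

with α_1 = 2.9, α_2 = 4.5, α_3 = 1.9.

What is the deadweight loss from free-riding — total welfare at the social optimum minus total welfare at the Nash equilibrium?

Hospital i's FOC: ∂u_i/∂g_i = α_i − g_i = 0, so g_i* = α_i.
NE contributions = (2.9, 4.5, 1.9); G = 9.3.
W^NE = (Σα)·G − ½Σα_i² = 9.3² − ½·32.27 = 70.355.
Planner sets g_i = Σα_j = 9.3 for every i, so G^SO = 3·9.3 = 27.9.
W^SO = (Σα)·G^SO − ½·3·(Σα)² = (3/2)·9.3² = 129.735.
Deadweight loss = W^SO − W^NE = 59.38.

59.38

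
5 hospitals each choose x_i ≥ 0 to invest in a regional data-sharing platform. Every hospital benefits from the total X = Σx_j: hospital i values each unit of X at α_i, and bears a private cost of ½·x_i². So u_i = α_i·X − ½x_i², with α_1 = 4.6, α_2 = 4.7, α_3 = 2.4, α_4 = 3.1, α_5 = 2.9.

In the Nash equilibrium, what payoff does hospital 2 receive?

72.145

Hospital i's FOC: ∂u_i/∂x_i = α_i − x_i = 0, so x_i* = α_i.
NE contributions = (4.6, 4.7, 2.4, 3.1, 2.9); X = 17.7.
u_2 = α_2·X − ½·(x_2)² = 4.7·17.7 − ½·4.7² = 72.145.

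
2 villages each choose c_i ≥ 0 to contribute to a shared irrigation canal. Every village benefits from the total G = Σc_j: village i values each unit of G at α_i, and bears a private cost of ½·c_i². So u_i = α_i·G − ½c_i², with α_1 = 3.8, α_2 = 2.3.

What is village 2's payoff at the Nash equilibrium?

Village i's FOC: ∂u_i/∂c_i = α_i − c_i = 0, so c_i* = α_i.
NE contributions = (3.8, 2.3); G = 6.1.
u_2 = α_2·G − ½·(c_2)² = 2.3·6.1 − ½·2.3² = 11.385.

11.385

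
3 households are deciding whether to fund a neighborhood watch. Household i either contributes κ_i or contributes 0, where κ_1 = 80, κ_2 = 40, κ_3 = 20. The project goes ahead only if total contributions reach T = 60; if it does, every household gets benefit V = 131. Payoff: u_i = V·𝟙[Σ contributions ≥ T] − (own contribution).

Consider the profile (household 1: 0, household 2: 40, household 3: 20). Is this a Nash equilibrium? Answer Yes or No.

Yes

Total = 60 ≥ 60: provided.
Household 1 (pledges 0, payoff 131): pledging 80 → total 140, payoff 51. No gain.
Household 2 (pledges 40, payoff 91): dropping to 0 → total 20, payoff 0. No gain.
Household 3 (pledges 20, payoff 111): dropping to 0 → total 40, payoff 0. No gain.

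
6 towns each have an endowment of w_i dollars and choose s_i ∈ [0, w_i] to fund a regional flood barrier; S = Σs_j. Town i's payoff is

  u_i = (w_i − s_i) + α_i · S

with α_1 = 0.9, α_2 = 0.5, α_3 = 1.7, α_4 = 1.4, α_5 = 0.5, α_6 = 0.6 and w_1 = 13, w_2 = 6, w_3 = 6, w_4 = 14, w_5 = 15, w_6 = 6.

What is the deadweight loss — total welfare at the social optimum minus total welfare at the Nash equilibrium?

∂u_i/∂s_i = α_i − 1, so town i contributes w_i if α_i > 1, else 0.
α_i > 1 for i ∈ {3, 4}; NE contributions (0, 0, 6, 14, 0, 0), S = 20.
W^NE = Σw_i − S^NE + (Σα_i)·S^NE = 60 + 4.6·20 = 152.
Planner: ∂(Σu_j)/∂s_i = Σα_j − 1 = 4.6 > 0, so everyone contributes w_i; S^SO = 60, W^SO = 60 + 4.6·60 = 336.
Deadweight loss = 184.

184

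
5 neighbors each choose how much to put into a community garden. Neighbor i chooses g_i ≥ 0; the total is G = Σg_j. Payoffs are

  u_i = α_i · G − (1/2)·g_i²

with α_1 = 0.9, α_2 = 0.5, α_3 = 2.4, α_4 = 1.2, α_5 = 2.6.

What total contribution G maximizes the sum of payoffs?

Planner FOC: ∂(Σu_j)/∂g_i = (Σα_j) − g_i = 0, so g_i^SO = Σα_j = 7.6 for every i; G^SO = 38.

38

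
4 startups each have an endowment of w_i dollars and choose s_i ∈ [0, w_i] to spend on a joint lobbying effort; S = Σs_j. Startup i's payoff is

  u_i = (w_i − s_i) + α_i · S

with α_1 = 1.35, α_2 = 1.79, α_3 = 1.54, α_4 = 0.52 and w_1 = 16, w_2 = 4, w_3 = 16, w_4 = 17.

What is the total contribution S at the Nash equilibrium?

36

∂u_i/∂s_i = α_i − 1, so startup i contributes w_i if α_i > 1, else 0.
α_i > 1 for i ∈ {1, 2, 3}; NE contributions (16, 4, 16, 0), S = 36.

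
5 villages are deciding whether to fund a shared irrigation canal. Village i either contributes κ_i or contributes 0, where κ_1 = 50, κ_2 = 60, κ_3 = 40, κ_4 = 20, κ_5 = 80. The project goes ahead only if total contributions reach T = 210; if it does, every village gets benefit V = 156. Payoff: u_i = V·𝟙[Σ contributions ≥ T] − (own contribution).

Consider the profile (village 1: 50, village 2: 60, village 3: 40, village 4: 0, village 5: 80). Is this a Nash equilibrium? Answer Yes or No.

Total = 230 ≥ 210: provided.
Village 1 (pledges 50, payoff 106): dropping to 0 → total 180, payoff 0. No gain.
Village 2 (pledges 60, payoff 96): dropping to 0 → total 170, payoff 0. No gain.
Village 3 (pledges 40, payoff 116): dropping to 0 → total 190, payoff 0. No gain.
Village 4 (pledges 0, payoff 156): pledging 20 → total 250, payoff 136. No gain.
Village 5 (pledges 80, payoff 76): dropping to 0 → total 150, payoff 0. No gain.

Yes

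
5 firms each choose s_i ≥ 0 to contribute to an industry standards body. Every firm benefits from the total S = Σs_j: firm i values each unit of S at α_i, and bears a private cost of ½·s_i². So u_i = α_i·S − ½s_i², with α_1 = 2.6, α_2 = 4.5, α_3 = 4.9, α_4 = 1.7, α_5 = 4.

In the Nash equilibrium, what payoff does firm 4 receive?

Firm i's FOC: ∂u_i/∂s_i = α_i − s_i = 0, so s_i* = α_i.
NE contributions = (2.6, 4.5, 4.9, 1.7, 4); S = 17.7.
u_4 = α_4·S − ½·(s_4)² = 1.7·17.7 − ½·1.7² = 28.645.

28.645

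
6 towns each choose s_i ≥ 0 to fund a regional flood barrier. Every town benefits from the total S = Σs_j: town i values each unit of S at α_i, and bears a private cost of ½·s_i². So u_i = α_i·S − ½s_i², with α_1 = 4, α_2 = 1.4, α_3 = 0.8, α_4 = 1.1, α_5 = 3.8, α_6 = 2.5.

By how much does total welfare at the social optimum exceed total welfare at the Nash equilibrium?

Town i's FOC: ∂u_i/∂s_i = α_i − s_i = 0, so s_i* = α_i.
NE contributions = (4, 1.4, 0.8, 1.1, 3.8, 2.5); S = 13.6.
W^NE = (Σα)·S − ½Σα_i² = 13.6² − ½·40.5 = 164.71.
Planner sets s_i = Σα_j = 13.6 for every i, so S^SO = 6·13.6 = 81.6.
W^SO = (Σα)·S^SO − ½·6·(Σα)² = (6/2)·13.6² = 554.88.
Deadweight loss = W^SO − W^NE = 390.17.

390.17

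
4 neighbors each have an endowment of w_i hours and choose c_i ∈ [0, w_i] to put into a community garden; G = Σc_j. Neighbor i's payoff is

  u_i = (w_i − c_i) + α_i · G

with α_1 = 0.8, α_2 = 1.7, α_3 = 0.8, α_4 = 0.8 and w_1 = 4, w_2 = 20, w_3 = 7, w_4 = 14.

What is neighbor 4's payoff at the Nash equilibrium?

30

∂u_i/∂c_i = α_i − 1, so neighbor i contributes w_i if α_i > 1, else 0.
α_i > 1 for i ∈ {2}; NE contributions (0, 20, 0, 0), G = 20.
u_4 = (14 − 0) + 0.8·20 = 30.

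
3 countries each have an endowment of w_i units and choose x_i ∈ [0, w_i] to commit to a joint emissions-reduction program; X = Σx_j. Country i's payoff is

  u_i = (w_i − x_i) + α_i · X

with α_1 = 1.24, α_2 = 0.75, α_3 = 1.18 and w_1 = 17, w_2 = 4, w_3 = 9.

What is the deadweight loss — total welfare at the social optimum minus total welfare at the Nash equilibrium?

∂u_i/∂x_i = α_i − 1, so country i contributes w_i if α_i > 1, else 0.
α_i > 1 for i ∈ {1, 3}; NE contributions (17, 0, 9), X = 26.
W^NE = Σw_i − X^NE + (Σα_i)·X^NE = 30 + 2.17·26 = 86.42.
Planner: ∂(Σu_j)/∂x_i = Σα_j − 1 = 2.17 > 0, so everyone contributes w_i; X^SO = 30, W^SO = 30 + 2.17·30 = 95.1.
Deadweight loss = 8.68.

8.68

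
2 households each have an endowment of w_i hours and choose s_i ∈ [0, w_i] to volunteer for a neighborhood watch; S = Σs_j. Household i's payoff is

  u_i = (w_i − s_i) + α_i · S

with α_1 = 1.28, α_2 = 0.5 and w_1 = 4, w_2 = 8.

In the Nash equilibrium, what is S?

∂u_i/∂s_i = α_i − 1, so household i contributes w_i if α_i > 1, else 0.
α_i > 1 for i ∈ {1}; NE contributions (4, 0), S = 4.

4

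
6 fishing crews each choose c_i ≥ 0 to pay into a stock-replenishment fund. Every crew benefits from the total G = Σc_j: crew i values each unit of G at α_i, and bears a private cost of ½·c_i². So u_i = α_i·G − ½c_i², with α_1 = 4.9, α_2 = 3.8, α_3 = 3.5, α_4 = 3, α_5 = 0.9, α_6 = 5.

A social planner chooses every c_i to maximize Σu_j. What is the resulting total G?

126.6

Planner FOC: ∂(Σu_j)/∂c_i = (Σα_j) − c_i = 0, so c_i^SO = Σα_j = 21.1 for every i; G^SO = 126.6.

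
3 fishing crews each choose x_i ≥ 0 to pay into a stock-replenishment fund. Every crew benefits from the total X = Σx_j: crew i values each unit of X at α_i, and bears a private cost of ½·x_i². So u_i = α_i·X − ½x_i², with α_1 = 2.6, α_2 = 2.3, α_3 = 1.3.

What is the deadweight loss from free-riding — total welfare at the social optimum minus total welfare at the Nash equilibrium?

Crew i's FOC: ∂u_i/∂x_i = α_i − x_i = 0, so x_i* = α_i.
NE contributions = (2.6, 2.3, 1.3); X = 6.2.
W^NE = (Σα)·X − ½Σα_i² = 6.2² − ½·13.74 = 31.57.
Planner sets x_i = Σα_j = 6.2 for every i, so X^SO = 3·6.2 = 18.6.
W^SO = (Σα)·X^SO − ½·3·(Σα)² = (3/2)·6.2² = 57.66.
Deadweight loss = W^SO − W^NE = 26.09.

26.09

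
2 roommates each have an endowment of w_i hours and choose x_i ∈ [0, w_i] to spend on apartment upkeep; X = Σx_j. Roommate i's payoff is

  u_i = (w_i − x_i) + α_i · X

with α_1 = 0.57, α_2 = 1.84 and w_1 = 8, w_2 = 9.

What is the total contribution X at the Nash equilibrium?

9

∂u_i/∂x_i = α_i − 1, so roommate i contributes w_i if α_i > 1, else 0.
α_i > 1 for i ∈ {2}; NE contributions (0, 9), X = 9.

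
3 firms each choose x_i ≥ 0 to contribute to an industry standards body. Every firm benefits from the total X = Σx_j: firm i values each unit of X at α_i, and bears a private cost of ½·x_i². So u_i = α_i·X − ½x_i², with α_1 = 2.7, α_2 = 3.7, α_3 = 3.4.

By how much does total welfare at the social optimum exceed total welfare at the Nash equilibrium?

Firm i's FOC: ∂u_i/∂x_i = α_i − x_i = 0, so x_i* = α_i.
NE contributions = (2.7, 3.7, 3.4); X = 9.8.
W^NE = (Σα)·X − ½Σα_i² = 9.8² − ½·32.54 = 79.77.
Planner sets x_i = Σα_j = 9.8 for every i, so X^SO = 3·9.8 = 29.4.
W^SO = (Σα)·X^SO − ½·3·(Σα)² = (3/2)·9.8² = 144.06.
Deadweight loss = W^SO − W^NE = 64.29.

64.29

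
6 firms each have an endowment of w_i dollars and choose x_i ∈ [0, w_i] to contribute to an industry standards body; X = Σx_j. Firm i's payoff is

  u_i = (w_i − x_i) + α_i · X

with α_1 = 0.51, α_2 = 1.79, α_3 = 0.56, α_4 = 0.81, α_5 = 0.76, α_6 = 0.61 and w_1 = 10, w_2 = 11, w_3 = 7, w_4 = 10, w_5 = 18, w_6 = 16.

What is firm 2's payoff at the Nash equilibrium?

19.69

∂u_i/∂x_i = α_i − 1, so firm i contributes w_i if α_i > 1, else 0.
α_i > 1 for i ∈ {2}; NE contributions (0, 11, 0, 0, 0, 0), X = 11.
u_2 = (11 − 11) + 1.79·11 = 19.69.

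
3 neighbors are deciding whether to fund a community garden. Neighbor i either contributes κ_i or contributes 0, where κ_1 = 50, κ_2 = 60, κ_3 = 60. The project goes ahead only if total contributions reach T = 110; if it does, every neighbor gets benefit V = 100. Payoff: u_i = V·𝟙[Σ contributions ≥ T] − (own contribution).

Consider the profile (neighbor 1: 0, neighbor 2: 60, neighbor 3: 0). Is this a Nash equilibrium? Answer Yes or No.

Total = 60 < 110: not provided.
Neighbor 1 (pledges 0, payoff 0): pledging 50 → total 110, payoff 50. Profitable deviation.

No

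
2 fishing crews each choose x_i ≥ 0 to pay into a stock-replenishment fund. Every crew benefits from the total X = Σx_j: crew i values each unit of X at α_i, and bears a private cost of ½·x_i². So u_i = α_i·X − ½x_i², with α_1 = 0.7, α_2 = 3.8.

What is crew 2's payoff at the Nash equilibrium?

Crew i's FOC: ∂u_i/∂x_i = α_i − x_i = 0, so x_i* = α_i.
NE contributions = (0.7, 3.8); X = 4.5.
u_2 = α_2·X − ½·(x_2)² = 3.8·4.5 − ½·3.8² = 9.88.

9.88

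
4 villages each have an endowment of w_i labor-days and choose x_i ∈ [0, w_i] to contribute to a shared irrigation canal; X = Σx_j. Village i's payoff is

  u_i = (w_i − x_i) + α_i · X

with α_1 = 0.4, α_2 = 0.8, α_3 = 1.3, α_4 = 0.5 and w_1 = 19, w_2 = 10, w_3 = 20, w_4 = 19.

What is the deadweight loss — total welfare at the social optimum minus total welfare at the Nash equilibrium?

96

∂u_i/∂x_i = α_i − 1, so village i contributes w_i if α_i > 1, else 0.
α_i > 1 for i ∈ {3}; NE contributions (0, 0, 20, 0), X = 20.
W^NE = Σw_i − X^NE + (Σα_i)·X^NE = 68 + 2·20 = 108.
Planner: ∂(Σu_j)/∂x_i = Σα_j − 1 = 2 > 0, so everyone contributes w_i; X^SO = 68, W^SO = 68 + 2·68 = 204.
Deadweight loss = 96.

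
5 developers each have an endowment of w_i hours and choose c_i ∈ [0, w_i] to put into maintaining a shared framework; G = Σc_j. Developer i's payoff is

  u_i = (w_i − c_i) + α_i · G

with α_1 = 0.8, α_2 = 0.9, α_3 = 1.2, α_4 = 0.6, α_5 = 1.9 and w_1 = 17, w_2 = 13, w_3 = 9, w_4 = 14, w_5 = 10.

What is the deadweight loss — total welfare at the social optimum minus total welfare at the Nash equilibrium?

193.6

∂u_i/∂c_i = α_i − 1, so developer i contributes w_i if α_i > 1, else 0.
α_i > 1 for i ∈ {3, 5}; NE contributions (0, 0, 9, 0, 10), G = 19.
W^NE = Σw_i − G^NE + (Σα_i)·G^NE = 63 + 4.4·19 = 146.6.
Planner: ∂(Σu_j)/∂c_i = Σα_j − 1 = 4.4 > 0, so everyone contributes w_i; G^SO = 63, W^SO = 63 + 4.4·63 = 340.2.
Deadweight loss = 193.6.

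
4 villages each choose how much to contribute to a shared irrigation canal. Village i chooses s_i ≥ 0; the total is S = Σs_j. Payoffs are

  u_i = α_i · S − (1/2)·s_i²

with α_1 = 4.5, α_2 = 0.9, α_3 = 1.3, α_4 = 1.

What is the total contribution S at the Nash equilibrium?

Village i's FOC: ∂u_i/∂s_i = α_i − s_i = 0, so s_i* = α_i.
NE contributions = (4.5, 0.9, 1.3, 1); S = 7.7.

7.7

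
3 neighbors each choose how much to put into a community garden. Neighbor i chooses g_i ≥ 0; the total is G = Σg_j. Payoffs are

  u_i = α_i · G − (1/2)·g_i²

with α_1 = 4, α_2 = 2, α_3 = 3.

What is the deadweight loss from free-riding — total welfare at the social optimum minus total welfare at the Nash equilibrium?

55

Neighbor i's FOC: ∂u_i/∂g_i = α_i − g_i = 0, so g_i* = α_i.
NE contributions = (4, 2, 3); G = 9.
W^NE = (Σα)·G − ½Σα_i² = 9² − ½·29 = 66.5.
Planner sets g_i = Σα_j = 9 for every i, so G^SO = 3·9 = 27.
W^SO = (Σα)·G^SO − ½·3·(Σα)² = (3/2)·9² = 121.5.
Deadweight loss = W^SO − W^NE = 55.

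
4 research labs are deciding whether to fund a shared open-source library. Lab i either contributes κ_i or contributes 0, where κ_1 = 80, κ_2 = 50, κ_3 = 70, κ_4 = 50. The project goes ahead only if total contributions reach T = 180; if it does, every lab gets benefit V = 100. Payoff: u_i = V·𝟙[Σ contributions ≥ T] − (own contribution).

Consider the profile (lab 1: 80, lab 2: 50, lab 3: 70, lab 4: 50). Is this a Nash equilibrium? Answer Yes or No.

Total = 250 ≥ 180: provided.
Lab 1 (pledges 80, payoff 20): dropping to 0 → total 170, payoff 0. No gain.
Lab 2 (pledges 50, payoff 50): dropping to 0 → total 200, payoff 100. Profitable deviation.

No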